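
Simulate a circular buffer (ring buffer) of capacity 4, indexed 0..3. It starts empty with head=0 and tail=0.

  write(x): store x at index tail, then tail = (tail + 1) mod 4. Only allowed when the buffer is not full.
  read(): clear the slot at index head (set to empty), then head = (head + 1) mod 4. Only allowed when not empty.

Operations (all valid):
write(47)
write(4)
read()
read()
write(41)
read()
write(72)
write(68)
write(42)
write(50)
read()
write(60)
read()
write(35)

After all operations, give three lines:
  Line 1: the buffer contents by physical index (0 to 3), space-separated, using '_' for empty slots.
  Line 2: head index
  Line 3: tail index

write(47): buf=[47 _ _ _], head=0, tail=1, size=1
write(4): buf=[47 4 _ _], head=0, tail=2, size=2
read(): buf=[_ 4 _ _], head=1, tail=2, size=1
read(): buf=[_ _ _ _], head=2, tail=2, size=0
write(41): buf=[_ _ 41 _], head=2, tail=3, size=1
read(): buf=[_ _ _ _], head=3, tail=3, size=0
write(72): buf=[_ _ _ 72], head=3, tail=0, size=1
write(68): buf=[68 _ _ 72], head=3, tail=1, size=2
write(42): buf=[68 42 _ 72], head=3, tail=2, size=3
write(50): buf=[68 42 50 72], head=3, tail=3, size=4
read(): buf=[68 42 50 _], head=0, tail=3, size=3
write(60): buf=[68 42 50 60], head=0, tail=0, size=4
read(): buf=[_ 42 50 60], head=1, tail=0, size=3
write(35): buf=[35 42 50 60], head=1, tail=1, size=4

Answer: 35 42 50 60
1
1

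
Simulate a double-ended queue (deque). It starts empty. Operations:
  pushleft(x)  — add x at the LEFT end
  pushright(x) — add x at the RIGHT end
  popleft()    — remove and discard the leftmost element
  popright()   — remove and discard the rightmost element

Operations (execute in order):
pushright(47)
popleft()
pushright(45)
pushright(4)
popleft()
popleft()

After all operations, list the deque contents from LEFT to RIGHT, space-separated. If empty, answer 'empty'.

Answer: empty

Derivation:
pushright(47): [47]
popleft(): []
pushright(45): [45]
pushright(4): [45, 4]
popleft(): [4]
popleft(): []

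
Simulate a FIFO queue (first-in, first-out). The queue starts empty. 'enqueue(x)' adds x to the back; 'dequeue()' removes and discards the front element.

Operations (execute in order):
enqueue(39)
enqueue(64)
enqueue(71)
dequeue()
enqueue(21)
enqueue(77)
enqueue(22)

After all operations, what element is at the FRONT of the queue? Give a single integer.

Answer: 64

Derivation:
enqueue(39): queue = [39]
enqueue(64): queue = [39, 64]
enqueue(71): queue = [39, 64, 71]
dequeue(): queue = [64, 71]
enqueue(21): queue = [64, 71, 21]
enqueue(77): queue = [64, 71, 21, 77]
enqueue(22): queue = [64, 71, 21, 77, 22]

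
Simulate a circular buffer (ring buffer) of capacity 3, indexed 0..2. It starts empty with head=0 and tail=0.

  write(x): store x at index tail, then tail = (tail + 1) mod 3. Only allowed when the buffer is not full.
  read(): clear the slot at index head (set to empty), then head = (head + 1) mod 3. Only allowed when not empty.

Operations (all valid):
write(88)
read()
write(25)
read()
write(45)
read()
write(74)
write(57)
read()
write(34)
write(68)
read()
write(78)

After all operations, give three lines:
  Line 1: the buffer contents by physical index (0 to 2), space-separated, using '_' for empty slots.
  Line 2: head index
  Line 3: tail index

write(88): buf=[88 _ _], head=0, tail=1, size=1
read(): buf=[_ _ _], head=1, tail=1, size=0
write(25): buf=[_ 25 _], head=1, tail=2, size=1
read(): buf=[_ _ _], head=2, tail=2, size=0
write(45): buf=[_ _ 45], head=2, tail=0, size=1
read(): buf=[_ _ _], head=0, tail=0, size=0
write(74): buf=[74 _ _], head=0, tail=1, size=1
write(57): buf=[74 57 _], head=0, tail=2, size=2
read(): buf=[_ 57 _], head=1, tail=2, size=1
write(34): buf=[_ 57 34], head=1, tail=0, size=2
write(68): buf=[68 57 34], head=1, tail=1, size=3
read(): buf=[68 _ 34], head=2, tail=1, size=2
write(78): buf=[68 78 34], head=2, tail=2, size=3

Answer: 68 78 34
2
2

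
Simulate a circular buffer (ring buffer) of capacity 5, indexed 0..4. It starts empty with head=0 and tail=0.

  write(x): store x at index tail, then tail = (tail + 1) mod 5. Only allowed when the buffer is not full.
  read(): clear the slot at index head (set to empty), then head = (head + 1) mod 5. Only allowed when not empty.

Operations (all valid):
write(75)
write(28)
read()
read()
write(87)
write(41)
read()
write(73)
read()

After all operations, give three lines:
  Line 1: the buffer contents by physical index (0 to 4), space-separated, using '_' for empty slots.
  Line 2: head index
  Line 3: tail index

write(75): buf=[75 _ _ _ _], head=0, tail=1, size=1
write(28): buf=[75 28 _ _ _], head=0, tail=2, size=2
read(): buf=[_ 28 _ _ _], head=1, tail=2, size=1
read(): buf=[_ _ _ _ _], head=2, tail=2, size=0
write(87): buf=[_ _ 87 _ _], head=2, tail=3, size=1
write(41): buf=[_ _ 87 41 _], head=2, tail=4, size=2
read(): buf=[_ _ _ 41 _], head=3, tail=4, size=1
write(73): buf=[_ _ _ 41 73], head=3, tail=0, size=2
read(): buf=[_ _ _ _ 73], head=4, tail=0, size=1

Answer: _ _ _ _ 73
4
0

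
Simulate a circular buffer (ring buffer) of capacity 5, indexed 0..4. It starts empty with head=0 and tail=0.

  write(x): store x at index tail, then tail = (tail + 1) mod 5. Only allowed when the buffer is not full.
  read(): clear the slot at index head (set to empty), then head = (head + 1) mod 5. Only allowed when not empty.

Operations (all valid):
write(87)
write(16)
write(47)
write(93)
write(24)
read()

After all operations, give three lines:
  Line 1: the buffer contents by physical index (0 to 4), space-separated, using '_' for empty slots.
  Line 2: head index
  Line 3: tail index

write(87): buf=[87 _ _ _ _], head=0, tail=1, size=1
write(16): buf=[87 16 _ _ _], head=0, tail=2, size=2
write(47): buf=[87 16 47 _ _], head=0, tail=3, size=3
write(93): buf=[87 16 47 93 _], head=0, tail=4, size=4
write(24): buf=[87 16 47 93 24], head=0, tail=0, size=5
read(): buf=[_ 16 47 93 24], head=1, tail=0, size=4

Answer: _ 16 47 93 24
1
0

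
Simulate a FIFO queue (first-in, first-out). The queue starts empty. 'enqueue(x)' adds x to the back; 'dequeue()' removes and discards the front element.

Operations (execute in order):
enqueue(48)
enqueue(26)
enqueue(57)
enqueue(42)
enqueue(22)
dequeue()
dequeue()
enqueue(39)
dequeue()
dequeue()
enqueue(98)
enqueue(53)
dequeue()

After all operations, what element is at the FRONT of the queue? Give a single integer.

enqueue(48): queue = [48]
enqueue(26): queue = [48, 26]
enqueue(57): queue = [48, 26, 57]
enqueue(42): queue = [48, 26, 57, 42]
enqueue(22): queue = [48, 26, 57, 42, 22]
dequeue(): queue = [26, 57, 42, 22]
dequeue(): queue = [57, 42, 22]
enqueue(39): queue = [57, 42, 22, 39]
dequeue(): queue = [42, 22, 39]
dequeue(): queue = [22, 39]
enqueue(98): queue = [22, 39, 98]
enqueue(53): queue = [22, 39, 98, 53]
dequeue(): queue = [39, 98, 53]

Answer: 39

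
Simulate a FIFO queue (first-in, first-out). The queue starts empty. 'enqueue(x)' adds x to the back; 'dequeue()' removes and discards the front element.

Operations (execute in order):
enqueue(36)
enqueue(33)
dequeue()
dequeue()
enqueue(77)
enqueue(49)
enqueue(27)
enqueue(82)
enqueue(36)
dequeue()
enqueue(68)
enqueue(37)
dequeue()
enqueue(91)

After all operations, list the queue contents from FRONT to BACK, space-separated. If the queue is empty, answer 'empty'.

enqueue(36): [36]
enqueue(33): [36, 33]
dequeue(): [33]
dequeue(): []
enqueue(77): [77]
enqueue(49): [77, 49]
enqueue(27): [77, 49, 27]
enqueue(82): [77, 49, 27, 82]
enqueue(36): [77, 49, 27, 82, 36]
dequeue(): [49, 27, 82, 36]
enqueue(68): [49, 27, 82, 36, 68]
enqueue(37): [49, 27, 82, 36, 68, 37]
dequeue(): [27, 82, 36, 68, 37]
enqueue(91): [27, 82, 36, 68, 37, 91]

Answer: 27 82 36 68 37 91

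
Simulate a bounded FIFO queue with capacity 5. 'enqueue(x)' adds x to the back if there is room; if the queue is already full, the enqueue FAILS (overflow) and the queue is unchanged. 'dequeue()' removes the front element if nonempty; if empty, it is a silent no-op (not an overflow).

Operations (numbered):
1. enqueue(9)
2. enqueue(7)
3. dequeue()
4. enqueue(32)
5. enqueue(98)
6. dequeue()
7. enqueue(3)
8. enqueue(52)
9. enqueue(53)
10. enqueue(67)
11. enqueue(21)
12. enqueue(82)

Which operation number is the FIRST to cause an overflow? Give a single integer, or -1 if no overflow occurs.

1. enqueue(9): size=1
2. enqueue(7): size=2
3. dequeue(): size=1
4. enqueue(32): size=2
5. enqueue(98): size=3
6. dequeue(): size=2
7. enqueue(3): size=3
8. enqueue(52): size=4
9. enqueue(53): size=5
10. enqueue(67): size=5=cap → OVERFLOW (fail)
11. enqueue(21): size=5=cap → OVERFLOW (fail)
12. enqueue(82): size=5=cap → OVERFLOW (fail)

Answer: 10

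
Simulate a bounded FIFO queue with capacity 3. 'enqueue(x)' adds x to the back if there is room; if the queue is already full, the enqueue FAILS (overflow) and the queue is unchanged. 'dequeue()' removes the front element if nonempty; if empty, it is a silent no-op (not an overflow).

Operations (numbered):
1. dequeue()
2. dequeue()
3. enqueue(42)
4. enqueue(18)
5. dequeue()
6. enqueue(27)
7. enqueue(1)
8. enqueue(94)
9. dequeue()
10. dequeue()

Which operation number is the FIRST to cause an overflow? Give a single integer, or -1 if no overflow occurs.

Answer: 8

Derivation:
1. dequeue(): empty, no-op, size=0
2. dequeue(): empty, no-op, size=0
3. enqueue(42): size=1
4. enqueue(18): size=2
5. dequeue(): size=1
6. enqueue(27): size=2
7. enqueue(1): size=3
8. enqueue(94): size=3=cap → OVERFLOW (fail)
9. dequeue(): size=2
10. dequeue(): size=1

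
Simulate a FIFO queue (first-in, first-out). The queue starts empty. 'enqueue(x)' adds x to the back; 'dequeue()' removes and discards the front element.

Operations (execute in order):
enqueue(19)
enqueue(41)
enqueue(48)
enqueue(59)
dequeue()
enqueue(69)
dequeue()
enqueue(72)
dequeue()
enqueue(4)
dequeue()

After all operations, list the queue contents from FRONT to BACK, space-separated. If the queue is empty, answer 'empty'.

Answer: 69 72 4

Derivation:
enqueue(19): [19]
enqueue(41): [19, 41]
enqueue(48): [19, 41, 48]
enqueue(59): [19, 41, 48, 59]
dequeue(): [41, 48, 59]
enqueue(69): [41, 48, 59, 69]
dequeue(): [48, 59, 69]
enqueue(72): [48, 59, 69, 72]
dequeue(): [59, 69, 72]
enqueue(4): [59, 69, 72, 4]
dequeue(): [69, 72, 4]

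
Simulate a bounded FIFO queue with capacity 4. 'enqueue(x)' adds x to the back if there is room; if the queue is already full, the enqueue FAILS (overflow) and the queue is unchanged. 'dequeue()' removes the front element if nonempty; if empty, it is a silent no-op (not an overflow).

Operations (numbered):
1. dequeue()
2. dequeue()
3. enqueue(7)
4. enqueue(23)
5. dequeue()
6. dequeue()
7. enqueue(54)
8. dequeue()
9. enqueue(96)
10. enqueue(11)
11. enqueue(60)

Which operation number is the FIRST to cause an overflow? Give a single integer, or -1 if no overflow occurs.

1. dequeue(): empty, no-op, size=0
2. dequeue(): empty, no-op, size=0
3. enqueue(7): size=1
4. enqueue(23): size=2
5. dequeue(): size=1
6. dequeue(): size=0
7. enqueue(54): size=1
8. dequeue(): size=0
9. enqueue(96): size=1
10. enqueue(11): size=2
11. enqueue(60): size=3

Answer: -1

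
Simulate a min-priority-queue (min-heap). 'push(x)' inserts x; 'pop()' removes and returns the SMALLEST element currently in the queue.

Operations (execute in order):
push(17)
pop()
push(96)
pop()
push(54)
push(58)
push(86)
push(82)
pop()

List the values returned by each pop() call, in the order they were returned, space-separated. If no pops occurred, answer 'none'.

push(17): heap contents = [17]
pop() → 17: heap contents = []
push(96): heap contents = [96]
pop() → 96: heap contents = []
push(54): heap contents = [54]
push(58): heap contents = [54, 58]
push(86): heap contents = [54, 58, 86]
push(82): heap contents = [54, 58, 82, 86]
pop() → 54: heap contents = [58, 82, 86]

Answer: 17 96 54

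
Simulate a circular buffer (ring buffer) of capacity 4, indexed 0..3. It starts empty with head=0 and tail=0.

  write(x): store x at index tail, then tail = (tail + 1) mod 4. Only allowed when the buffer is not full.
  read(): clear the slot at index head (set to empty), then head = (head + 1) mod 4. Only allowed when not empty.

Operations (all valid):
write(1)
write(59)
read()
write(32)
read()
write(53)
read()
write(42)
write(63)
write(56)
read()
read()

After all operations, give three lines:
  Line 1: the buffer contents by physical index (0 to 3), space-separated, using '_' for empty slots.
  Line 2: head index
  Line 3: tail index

Answer: _ 63 56 _
1
3

Derivation:
write(1): buf=[1 _ _ _], head=0, tail=1, size=1
write(59): buf=[1 59 _ _], head=0, tail=2, size=2
read(): buf=[_ 59 _ _], head=1, tail=2, size=1
write(32): buf=[_ 59 32 _], head=1, tail=3, size=2
read(): buf=[_ _ 32 _], head=2, tail=3, size=1
write(53): buf=[_ _ 32 53], head=2, tail=0, size=2
read(): buf=[_ _ _ 53], head=3, tail=0, size=1
write(42): buf=[42 _ _ 53], head=3, tail=1, size=2
write(63): buf=[42 63 _ 53], head=3, tail=2, size=3
write(56): buf=[42 63 56 53], head=3, tail=3, size=4
read(): buf=[42 63 56 _], head=0, tail=3, size=3
read(): buf=[_ 63 56 _], head=1, tail=3, size=2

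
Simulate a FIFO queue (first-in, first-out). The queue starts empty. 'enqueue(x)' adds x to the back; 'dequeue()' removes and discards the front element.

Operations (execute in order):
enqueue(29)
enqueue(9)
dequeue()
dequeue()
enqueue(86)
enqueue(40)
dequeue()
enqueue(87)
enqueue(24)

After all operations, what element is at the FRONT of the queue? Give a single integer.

Answer: 40

Derivation:
enqueue(29): queue = [29]
enqueue(9): queue = [29, 9]
dequeue(): queue = [9]
dequeue(): queue = []
enqueue(86): queue = [86]
enqueue(40): queue = [86, 40]
dequeue(): queue = [40]
enqueue(87): queue = [40, 87]
enqueue(24): queue = [40, 87, 24]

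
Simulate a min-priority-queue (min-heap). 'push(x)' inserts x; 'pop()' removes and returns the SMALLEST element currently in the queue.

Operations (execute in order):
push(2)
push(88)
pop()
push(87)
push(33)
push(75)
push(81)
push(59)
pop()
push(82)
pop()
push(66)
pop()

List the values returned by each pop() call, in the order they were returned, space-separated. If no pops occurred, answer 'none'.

Answer: 2 33 59 66

Derivation:
push(2): heap contents = [2]
push(88): heap contents = [2, 88]
pop() → 2: heap contents = [88]
push(87): heap contents = [87, 88]
push(33): heap contents = [33, 87, 88]
push(75): heap contents = [33, 75, 87, 88]
push(81): heap contents = [33, 75, 81, 87, 88]
push(59): heap contents = [33, 59, 75, 81, 87, 88]
pop() → 33: heap contents = [59, 75, 81, 87, 88]
push(82): heap contents = [59, 75, 81, 82, 87, 88]
pop() → 59: heap contents = [75, 81, 82, 87, 88]
push(66): heap contents = [66, 75, 81, 82, 87, 88]
pop() → 66: heap contents = [75, 81, 82, 87, 88]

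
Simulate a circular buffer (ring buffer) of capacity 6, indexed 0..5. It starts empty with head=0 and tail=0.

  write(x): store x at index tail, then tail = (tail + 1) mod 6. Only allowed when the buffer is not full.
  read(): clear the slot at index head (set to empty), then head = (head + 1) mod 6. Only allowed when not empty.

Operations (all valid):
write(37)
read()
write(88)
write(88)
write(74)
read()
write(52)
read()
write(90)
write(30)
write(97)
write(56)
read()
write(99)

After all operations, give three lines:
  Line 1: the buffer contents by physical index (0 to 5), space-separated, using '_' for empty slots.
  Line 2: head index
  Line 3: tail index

Answer: 30 97 56 99 52 90
4
4

Derivation:
write(37): buf=[37 _ _ _ _ _], head=0, tail=1, size=1
read(): buf=[_ _ _ _ _ _], head=1, tail=1, size=0
write(88): buf=[_ 88 _ _ _ _], head=1, tail=2, size=1
write(88): buf=[_ 88 88 _ _ _], head=1, tail=3, size=2
write(74): buf=[_ 88 88 74 _ _], head=1, tail=4, size=3
read(): buf=[_ _ 88 74 _ _], head=2, tail=4, size=2
write(52): buf=[_ _ 88 74 52 _], head=2, tail=5, size=3
read(): buf=[_ _ _ 74 52 _], head=3, tail=5, size=2
write(90): buf=[_ _ _ 74 52 90], head=3, tail=0, size=3
write(30): buf=[30 _ _ 74 52 90], head=3, tail=1, size=4
write(97): buf=[30 97 _ 74 52 90], head=3, tail=2, size=5
write(56): buf=[30 97 56 74 52 90], head=3, tail=3, size=6
read(): buf=[30 97 56 _ 52 90], head=4, tail=3, size=5
write(99): buf=[30 97 56 99 52 90], head=4, tail=4, size=6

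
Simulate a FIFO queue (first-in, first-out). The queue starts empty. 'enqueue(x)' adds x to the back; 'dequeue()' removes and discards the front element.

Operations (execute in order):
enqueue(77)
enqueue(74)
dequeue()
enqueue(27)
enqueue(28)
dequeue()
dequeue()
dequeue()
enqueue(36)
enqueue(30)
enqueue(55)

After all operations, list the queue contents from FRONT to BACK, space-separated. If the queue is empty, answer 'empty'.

enqueue(77): [77]
enqueue(74): [77, 74]
dequeue(): [74]
enqueue(27): [74, 27]
enqueue(28): [74, 27, 28]
dequeue(): [27, 28]
dequeue(): [28]
dequeue(): []
enqueue(36): [36]
enqueue(30): [36, 30]
enqueue(55): [36, 30, 55]

Answer: 36 30 55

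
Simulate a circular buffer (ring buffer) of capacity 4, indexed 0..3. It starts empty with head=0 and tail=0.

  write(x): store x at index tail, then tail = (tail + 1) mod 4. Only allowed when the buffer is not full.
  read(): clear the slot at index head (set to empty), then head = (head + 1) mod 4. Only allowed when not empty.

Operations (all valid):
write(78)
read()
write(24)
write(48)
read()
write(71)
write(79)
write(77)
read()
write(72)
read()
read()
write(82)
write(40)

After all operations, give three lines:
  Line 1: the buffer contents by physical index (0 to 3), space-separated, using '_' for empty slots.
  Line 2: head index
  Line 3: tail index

write(78): buf=[78 _ _ _], head=0, tail=1, size=1
read(): buf=[_ _ _ _], head=1, tail=1, size=0
write(24): buf=[_ 24 _ _], head=1, tail=2, size=1
write(48): buf=[_ 24 48 _], head=1, tail=3, size=2
read(): buf=[_ _ 48 _], head=2, tail=3, size=1
write(71): buf=[_ _ 48 71], head=2, tail=0, size=2
write(79): buf=[79 _ 48 71], head=2, tail=1, size=3
write(77): buf=[79 77 48 71], head=2, tail=2, size=4
read(): buf=[79 77 _ 71], head=3, tail=2, size=3
write(72): buf=[79 77 72 71], head=3, tail=3, size=4
read(): buf=[79 77 72 _], head=0, tail=3, size=3
read(): buf=[_ 77 72 _], head=1, tail=3, size=2
write(82): buf=[_ 77 72 82], head=1, tail=0, size=3
write(40): buf=[40 77 72 82], head=1, tail=1, size=4

Answer: 40 77 72 82
1
1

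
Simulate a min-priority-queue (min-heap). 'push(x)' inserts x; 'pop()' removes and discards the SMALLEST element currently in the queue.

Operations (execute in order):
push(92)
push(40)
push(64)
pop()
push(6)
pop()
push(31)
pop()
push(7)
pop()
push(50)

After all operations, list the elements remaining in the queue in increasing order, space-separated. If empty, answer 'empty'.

Answer: 50 64 92

Derivation:
push(92): heap contents = [92]
push(40): heap contents = [40, 92]
push(64): heap contents = [40, 64, 92]
pop() → 40: heap contents = [64, 92]
push(6): heap contents = [6, 64, 92]
pop() → 6: heap contents = [64, 92]
push(31): heap contents = [31, 64, 92]
pop() → 31: heap contents = [64, 92]
push(7): heap contents = [7, 64, 92]
pop() → 7: heap contents = [64, 92]
push(50): heap contents = [50, 64, 92]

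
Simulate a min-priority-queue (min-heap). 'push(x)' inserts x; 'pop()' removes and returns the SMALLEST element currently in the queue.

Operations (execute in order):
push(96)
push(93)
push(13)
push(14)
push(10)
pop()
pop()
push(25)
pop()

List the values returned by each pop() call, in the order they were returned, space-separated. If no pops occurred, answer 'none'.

Answer: 10 13 14

Derivation:
push(96): heap contents = [96]
push(93): heap contents = [93, 96]
push(13): heap contents = [13, 93, 96]
push(14): heap contents = [13, 14, 93, 96]
push(10): heap contents = [10, 13, 14, 93, 96]
pop() → 10: heap contents = [13, 14, 93, 96]
pop() → 13: heap contents = [14, 93, 96]
push(25): heap contents = [14, 25, 93, 96]
pop() → 14: heap contents = [25, 93, 96]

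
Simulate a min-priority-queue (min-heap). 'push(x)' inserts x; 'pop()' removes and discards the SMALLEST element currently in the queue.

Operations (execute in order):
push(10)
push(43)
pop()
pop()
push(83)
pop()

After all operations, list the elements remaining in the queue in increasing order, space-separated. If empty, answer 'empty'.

Answer: empty

Derivation:
push(10): heap contents = [10]
push(43): heap contents = [10, 43]
pop() → 10: heap contents = [43]
pop() → 43: heap contents = []
push(83): heap contents = [83]
pop() → 83: heap contents = []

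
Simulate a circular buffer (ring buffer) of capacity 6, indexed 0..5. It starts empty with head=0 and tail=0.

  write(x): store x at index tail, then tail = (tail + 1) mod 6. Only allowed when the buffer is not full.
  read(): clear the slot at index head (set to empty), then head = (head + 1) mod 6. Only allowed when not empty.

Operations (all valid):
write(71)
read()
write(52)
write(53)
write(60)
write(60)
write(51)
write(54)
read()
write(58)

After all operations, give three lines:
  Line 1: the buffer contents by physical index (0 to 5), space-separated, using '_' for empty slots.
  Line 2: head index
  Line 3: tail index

Answer: 54 58 53 60 60 51
2
2

Derivation:
write(71): buf=[71 _ _ _ _ _], head=0, tail=1, size=1
read(): buf=[_ _ _ _ _ _], head=1, tail=1, size=0
write(52): buf=[_ 52 _ _ _ _], head=1, tail=2, size=1
write(53): buf=[_ 52 53 _ _ _], head=1, tail=3, size=2
write(60): buf=[_ 52 53 60 _ _], head=1, tail=4, size=3
write(60): buf=[_ 52 53 60 60 _], head=1, tail=5, size=4
write(51): buf=[_ 52 53 60 60 51], head=1, tail=0, size=5
write(54): buf=[54 52 53 60 60 51], head=1, tail=1, size=6
read(): buf=[54 _ 53 60 60 51], head=2, tail=1, size=5
write(58): buf=[54 58 53 60 60 51], head=2, tail=2, size=6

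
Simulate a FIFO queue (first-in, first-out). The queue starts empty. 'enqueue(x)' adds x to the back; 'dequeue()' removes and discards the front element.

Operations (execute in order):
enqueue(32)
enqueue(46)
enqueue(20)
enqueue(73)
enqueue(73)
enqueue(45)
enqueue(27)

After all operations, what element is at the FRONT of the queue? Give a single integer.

enqueue(32): queue = [32]
enqueue(46): queue = [32, 46]
enqueue(20): queue = [32, 46, 20]
enqueue(73): queue = [32, 46, 20, 73]
enqueue(73): queue = [32, 46, 20, 73, 73]
enqueue(45): queue = [32, 46, 20, 73, 73, 45]
enqueue(27): queue = [32, 46, 20, 73, 73, 45, 27]

Answer: 32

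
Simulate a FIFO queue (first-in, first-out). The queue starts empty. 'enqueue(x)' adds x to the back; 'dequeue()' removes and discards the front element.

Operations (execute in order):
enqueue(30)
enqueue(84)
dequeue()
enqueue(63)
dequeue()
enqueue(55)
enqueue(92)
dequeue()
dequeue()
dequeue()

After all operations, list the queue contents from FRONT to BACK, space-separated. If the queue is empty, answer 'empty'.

enqueue(30): [30]
enqueue(84): [30, 84]
dequeue(): [84]
enqueue(63): [84, 63]
dequeue(): [63]
enqueue(55): [63, 55]
enqueue(92): [63, 55, 92]
dequeue(): [55, 92]
dequeue(): [92]
dequeue(): []

Answer: empty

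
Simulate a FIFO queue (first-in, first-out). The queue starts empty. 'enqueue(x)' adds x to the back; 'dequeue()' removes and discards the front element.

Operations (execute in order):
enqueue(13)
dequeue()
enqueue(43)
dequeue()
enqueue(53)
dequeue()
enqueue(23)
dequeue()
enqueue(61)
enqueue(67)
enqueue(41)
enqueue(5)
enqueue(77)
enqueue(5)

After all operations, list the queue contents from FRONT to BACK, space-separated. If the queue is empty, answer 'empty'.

Answer: 61 67 41 5 77 5

Derivation:
enqueue(13): [13]
dequeue(): []
enqueue(43): [43]
dequeue(): []
enqueue(53): [53]
dequeue(): []
enqueue(23): [23]
dequeue(): []
enqueue(61): [61]
enqueue(67): [61, 67]
enqueue(41): [61, 67, 41]
enqueue(5): [61, 67, 41, 5]
enqueue(77): [61, 67, 41, 5, 77]
enqueue(5): [61, 67, 41, 5, 77, 5]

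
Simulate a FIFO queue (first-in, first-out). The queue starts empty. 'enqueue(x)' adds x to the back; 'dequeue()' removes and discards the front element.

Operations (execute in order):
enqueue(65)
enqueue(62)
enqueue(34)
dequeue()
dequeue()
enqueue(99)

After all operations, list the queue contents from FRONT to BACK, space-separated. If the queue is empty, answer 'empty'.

Answer: 34 99

Derivation:
enqueue(65): [65]
enqueue(62): [65, 62]
enqueue(34): [65, 62, 34]
dequeue(): [62, 34]
dequeue(): [34]
enqueue(99): [34, 99]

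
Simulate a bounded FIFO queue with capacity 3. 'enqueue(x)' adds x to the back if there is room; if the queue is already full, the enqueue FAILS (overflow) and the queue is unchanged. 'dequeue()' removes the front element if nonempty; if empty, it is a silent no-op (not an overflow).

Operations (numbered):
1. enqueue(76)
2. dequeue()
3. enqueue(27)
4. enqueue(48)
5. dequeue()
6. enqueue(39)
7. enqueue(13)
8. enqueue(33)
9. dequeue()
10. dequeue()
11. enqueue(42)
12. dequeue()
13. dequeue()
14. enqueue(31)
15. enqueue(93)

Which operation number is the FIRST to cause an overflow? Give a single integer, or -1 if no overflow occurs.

Answer: 8

Derivation:
1. enqueue(76): size=1
2. dequeue(): size=0
3. enqueue(27): size=1
4. enqueue(48): size=2
5. dequeue(): size=1
6. enqueue(39): size=2
7. enqueue(13): size=3
8. enqueue(33): size=3=cap → OVERFLOW (fail)
9. dequeue(): size=2
10. dequeue(): size=1
11. enqueue(42): size=2
12. dequeue(): size=1
13. dequeue(): size=0
14. enqueue(31): size=1
15. enqueue(93): size=2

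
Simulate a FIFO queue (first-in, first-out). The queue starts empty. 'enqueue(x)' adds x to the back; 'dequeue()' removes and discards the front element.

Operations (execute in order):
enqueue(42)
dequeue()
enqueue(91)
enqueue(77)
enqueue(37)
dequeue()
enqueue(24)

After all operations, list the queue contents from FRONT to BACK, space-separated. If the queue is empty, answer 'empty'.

enqueue(42): [42]
dequeue(): []
enqueue(91): [91]
enqueue(77): [91, 77]
enqueue(37): [91, 77, 37]
dequeue(): [77, 37]
enqueue(24): [77, 37, 24]

Answer: 77 37 24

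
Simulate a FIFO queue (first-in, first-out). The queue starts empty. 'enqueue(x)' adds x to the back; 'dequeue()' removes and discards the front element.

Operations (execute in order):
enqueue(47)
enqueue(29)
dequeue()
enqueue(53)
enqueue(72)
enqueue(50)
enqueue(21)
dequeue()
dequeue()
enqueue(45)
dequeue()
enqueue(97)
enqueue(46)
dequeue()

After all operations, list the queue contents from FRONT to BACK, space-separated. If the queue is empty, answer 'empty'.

Answer: 21 45 97 46

Derivation:
enqueue(47): [47]
enqueue(29): [47, 29]
dequeue(): [29]
enqueue(53): [29, 53]
enqueue(72): [29, 53, 72]
enqueue(50): [29, 53, 72, 50]
enqueue(21): [29, 53, 72, 50, 21]
dequeue(): [53, 72, 50, 21]
dequeue(): [72, 50, 21]
enqueue(45): [72, 50, 21, 45]
dequeue(): [50, 21, 45]
enqueue(97): [50, 21, 45, 97]
enqueue(46): [50, 21, 45, 97, 46]
dequeue(): [21, 45, 97, 46]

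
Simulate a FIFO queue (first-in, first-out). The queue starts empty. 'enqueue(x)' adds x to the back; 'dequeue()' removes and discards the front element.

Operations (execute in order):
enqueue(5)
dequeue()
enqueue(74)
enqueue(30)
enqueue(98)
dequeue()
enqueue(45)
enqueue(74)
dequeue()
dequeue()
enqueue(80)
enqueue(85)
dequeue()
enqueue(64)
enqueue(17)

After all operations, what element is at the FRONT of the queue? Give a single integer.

enqueue(5): queue = [5]
dequeue(): queue = []
enqueue(74): queue = [74]
enqueue(30): queue = [74, 30]
enqueue(98): queue = [74, 30, 98]
dequeue(): queue = [30, 98]
enqueue(45): queue = [30, 98, 45]
enqueue(74): queue = [30, 98, 45, 74]
dequeue(): queue = [98, 45, 74]
dequeue(): queue = [45, 74]
enqueue(80): queue = [45, 74, 80]
enqueue(85): queue = [45, 74, 80, 85]
dequeue(): queue = [74, 80, 85]
enqueue(64): queue = [74, 80, 85, 64]
enqueue(17): queue = [74, 80, 85, 64, 17]

Answer: 74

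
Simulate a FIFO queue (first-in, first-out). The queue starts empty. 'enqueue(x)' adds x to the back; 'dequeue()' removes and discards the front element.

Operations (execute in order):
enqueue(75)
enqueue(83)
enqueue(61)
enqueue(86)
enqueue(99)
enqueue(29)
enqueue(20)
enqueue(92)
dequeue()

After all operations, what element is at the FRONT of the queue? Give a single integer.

enqueue(75): queue = [75]
enqueue(83): queue = [75, 83]
enqueue(61): queue = [75, 83, 61]
enqueue(86): queue = [75, 83, 61, 86]
enqueue(99): queue = [75, 83, 61, 86, 99]
enqueue(29): queue = [75, 83, 61, 86, 99, 29]
enqueue(20): queue = [75, 83, 61, 86, 99, 29, 20]
enqueue(92): queue = [75, 83, 61, 86, 99, 29, 20, 92]
dequeue(): queue = [83, 61, 86, 99, 29, 20, 92]

Answer: 83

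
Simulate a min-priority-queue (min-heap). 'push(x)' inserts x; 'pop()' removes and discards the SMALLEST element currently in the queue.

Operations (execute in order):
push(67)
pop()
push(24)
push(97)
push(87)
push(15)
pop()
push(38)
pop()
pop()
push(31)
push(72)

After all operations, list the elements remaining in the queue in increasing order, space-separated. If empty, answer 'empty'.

push(67): heap contents = [67]
pop() → 67: heap contents = []
push(24): heap contents = [24]
push(97): heap contents = [24, 97]
push(87): heap contents = [24, 87, 97]
push(15): heap contents = [15, 24, 87, 97]
pop() → 15: heap contents = [24, 87, 97]
push(38): heap contents = [24, 38, 87, 97]
pop() → 24: heap contents = [38, 87, 97]
pop() → 38: heap contents = [87, 97]
push(31): heap contents = [31, 87, 97]
push(72): heap contents = [31, 72, 87, 97]

Answer: 31 72 87 97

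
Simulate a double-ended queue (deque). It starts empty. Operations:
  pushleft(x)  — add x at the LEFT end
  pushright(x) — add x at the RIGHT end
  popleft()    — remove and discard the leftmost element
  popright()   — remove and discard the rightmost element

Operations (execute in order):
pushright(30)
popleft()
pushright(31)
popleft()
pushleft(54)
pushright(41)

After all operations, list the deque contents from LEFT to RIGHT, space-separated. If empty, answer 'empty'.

pushright(30): [30]
popleft(): []
pushright(31): [31]
popleft(): []
pushleft(54): [54]
pushright(41): [54, 41]

Answer: 54 41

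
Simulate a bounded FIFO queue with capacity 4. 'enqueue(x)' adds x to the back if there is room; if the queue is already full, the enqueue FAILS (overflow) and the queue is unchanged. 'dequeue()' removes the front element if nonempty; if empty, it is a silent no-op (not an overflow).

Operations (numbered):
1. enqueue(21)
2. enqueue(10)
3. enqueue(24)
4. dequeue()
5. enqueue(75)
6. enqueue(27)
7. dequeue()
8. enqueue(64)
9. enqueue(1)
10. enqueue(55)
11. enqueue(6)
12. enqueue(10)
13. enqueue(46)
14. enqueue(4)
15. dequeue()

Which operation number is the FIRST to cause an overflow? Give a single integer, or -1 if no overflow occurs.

1. enqueue(21): size=1
2. enqueue(10): size=2
3. enqueue(24): size=3
4. dequeue(): size=2
5. enqueue(75): size=3
6. enqueue(27): size=4
7. dequeue(): size=3
8. enqueue(64): size=4
9. enqueue(1): size=4=cap → OVERFLOW (fail)
10. enqueue(55): size=4=cap → OVERFLOW (fail)
11. enqueue(6): size=4=cap → OVERFLOW (fail)
12. enqueue(10): size=4=cap → OVERFLOW (fail)
13. enqueue(46): size=4=cap → OVERFLOW (fail)
14. enqueue(4): size=4=cap → OVERFLOW (fail)
15. dequeue(): size=3

Answer: 9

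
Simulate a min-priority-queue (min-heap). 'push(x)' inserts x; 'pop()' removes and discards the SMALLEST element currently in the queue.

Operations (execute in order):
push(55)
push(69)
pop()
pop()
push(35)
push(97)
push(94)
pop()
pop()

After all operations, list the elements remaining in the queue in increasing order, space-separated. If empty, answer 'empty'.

push(55): heap contents = [55]
push(69): heap contents = [55, 69]
pop() → 55: heap contents = [69]
pop() → 69: heap contents = []
push(35): heap contents = [35]
push(97): heap contents = [35, 97]
push(94): heap contents = [35, 94, 97]
pop() → 35: heap contents = [94, 97]
pop() → 94: heap contents = [97]

Answer: 97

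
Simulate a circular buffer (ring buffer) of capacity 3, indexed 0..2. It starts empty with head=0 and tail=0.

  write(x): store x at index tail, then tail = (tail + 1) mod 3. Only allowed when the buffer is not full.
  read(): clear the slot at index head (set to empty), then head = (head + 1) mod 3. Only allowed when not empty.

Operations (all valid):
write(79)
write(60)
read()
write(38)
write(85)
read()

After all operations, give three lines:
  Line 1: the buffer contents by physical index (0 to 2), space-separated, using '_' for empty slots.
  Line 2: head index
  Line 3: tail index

write(79): buf=[79 _ _], head=0, tail=1, size=1
write(60): buf=[79 60 _], head=0, tail=2, size=2
read(): buf=[_ 60 _], head=1, tail=2, size=1
write(38): buf=[_ 60 38], head=1, tail=0, size=2
write(85): buf=[85 60 38], head=1, tail=1, size=3
read(): buf=[85 _ 38], head=2, tail=1, size=2

Answer: 85 _ 38
2
1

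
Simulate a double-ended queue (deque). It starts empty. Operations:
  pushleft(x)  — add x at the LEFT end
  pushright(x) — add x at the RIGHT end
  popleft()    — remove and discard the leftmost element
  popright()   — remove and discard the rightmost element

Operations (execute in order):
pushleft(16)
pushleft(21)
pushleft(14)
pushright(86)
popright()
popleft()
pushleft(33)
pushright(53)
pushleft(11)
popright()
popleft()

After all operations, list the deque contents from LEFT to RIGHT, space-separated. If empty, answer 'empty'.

pushleft(16): [16]
pushleft(21): [21, 16]
pushleft(14): [14, 21, 16]
pushright(86): [14, 21, 16, 86]
popright(): [14, 21, 16]
popleft(): [21, 16]
pushleft(33): [33, 21, 16]
pushright(53): [33, 21, 16, 53]
pushleft(11): [11, 33, 21, 16, 53]
popright(): [11, 33, 21, 16]
popleft(): [33, 21, 16]

Answer: 33 21 16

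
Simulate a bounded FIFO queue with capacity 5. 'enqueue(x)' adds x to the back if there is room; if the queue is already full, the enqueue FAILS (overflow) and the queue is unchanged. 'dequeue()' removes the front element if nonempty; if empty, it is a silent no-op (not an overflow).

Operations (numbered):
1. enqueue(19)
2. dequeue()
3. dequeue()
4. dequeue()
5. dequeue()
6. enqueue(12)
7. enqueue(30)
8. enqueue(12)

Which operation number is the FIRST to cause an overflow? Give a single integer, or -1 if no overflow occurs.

1. enqueue(19): size=1
2. dequeue(): size=0
3. dequeue(): empty, no-op, size=0
4. dequeue(): empty, no-op, size=0
5. dequeue(): empty, no-op, size=0
6. enqueue(12): size=1
7. enqueue(30): size=2
8. enqueue(12): size=3

Answer: -1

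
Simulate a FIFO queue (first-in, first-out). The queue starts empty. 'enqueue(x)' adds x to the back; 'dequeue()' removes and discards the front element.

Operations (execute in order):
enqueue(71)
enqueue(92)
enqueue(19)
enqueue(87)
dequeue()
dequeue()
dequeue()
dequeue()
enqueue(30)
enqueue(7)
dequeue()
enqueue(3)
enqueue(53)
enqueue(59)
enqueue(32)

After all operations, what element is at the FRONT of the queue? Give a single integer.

Answer: 7

Derivation:
enqueue(71): queue = [71]
enqueue(92): queue = [71, 92]
enqueue(19): queue = [71, 92, 19]
enqueue(87): queue = [71, 92, 19, 87]
dequeue(): queue = [92, 19, 87]
dequeue(): queue = [19, 87]
dequeue(): queue = [87]
dequeue(): queue = []
enqueue(30): queue = [30]
enqueue(7): queue = [30, 7]
dequeue(): queue = [7]
enqueue(3): queue = [7, 3]
enqueue(53): queue = [7, 3, 53]
enqueue(59): queue = [7, 3, 53, 59]
enqueue(32): queue = [7, 3, 53, 59, 32]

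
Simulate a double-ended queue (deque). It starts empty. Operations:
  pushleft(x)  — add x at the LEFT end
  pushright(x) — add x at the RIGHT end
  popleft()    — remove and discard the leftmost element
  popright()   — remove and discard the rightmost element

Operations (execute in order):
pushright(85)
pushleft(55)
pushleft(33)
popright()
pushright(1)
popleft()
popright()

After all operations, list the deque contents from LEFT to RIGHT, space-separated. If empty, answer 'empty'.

pushright(85): [85]
pushleft(55): [55, 85]
pushleft(33): [33, 55, 85]
popright(): [33, 55]
pushright(1): [33, 55, 1]
popleft(): [55, 1]
popright(): [55]

Answer: 55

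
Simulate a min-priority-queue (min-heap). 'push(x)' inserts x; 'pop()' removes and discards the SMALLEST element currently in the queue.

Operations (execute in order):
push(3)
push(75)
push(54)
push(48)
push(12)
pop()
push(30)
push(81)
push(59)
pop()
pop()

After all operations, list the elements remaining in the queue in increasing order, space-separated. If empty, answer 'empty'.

Answer: 48 54 59 75 81

Derivation:
push(3): heap contents = [3]
push(75): heap contents = [3, 75]
push(54): heap contents = [3, 54, 75]
push(48): heap contents = [3, 48, 54, 75]
push(12): heap contents = [3, 12, 48, 54, 75]
pop() → 3: heap contents = [12, 48, 54, 75]
push(30): heap contents = [12, 30, 48, 54, 75]
push(81): heap contents = [12, 30, 48, 54, 75, 81]
push(59): heap contents = [12, 30, 48, 54, 59, 75, 81]
pop() → 12: heap contents = [30, 48, 54, 59, 75, 81]
pop() → 30: heap contents = [48, 54, 59, 75, 81]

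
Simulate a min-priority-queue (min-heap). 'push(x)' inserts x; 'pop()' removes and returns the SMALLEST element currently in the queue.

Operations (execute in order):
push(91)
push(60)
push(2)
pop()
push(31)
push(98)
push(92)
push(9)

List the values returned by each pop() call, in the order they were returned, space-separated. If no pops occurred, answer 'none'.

push(91): heap contents = [91]
push(60): heap contents = [60, 91]
push(2): heap contents = [2, 60, 91]
pop() → 2: heap contents = [60, 91]
push(31): heap contents = [31, 60, 91]
push(98): heap contents = [31, 60, 91, 98]
push(92): heap contents = [31, 60, 91, 92, 98]
push(9): heap contents = [9, 31, 60, 91, 92, 98]

Answer: 2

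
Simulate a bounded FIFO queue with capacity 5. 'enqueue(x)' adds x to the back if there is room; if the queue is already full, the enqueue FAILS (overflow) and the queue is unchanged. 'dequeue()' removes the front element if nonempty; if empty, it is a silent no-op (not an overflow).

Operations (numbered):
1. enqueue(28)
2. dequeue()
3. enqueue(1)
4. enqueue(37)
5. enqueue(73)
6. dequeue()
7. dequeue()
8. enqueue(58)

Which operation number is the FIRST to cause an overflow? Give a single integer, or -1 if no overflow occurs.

Answer: -1

Derivation:
1. enqueue(28): size=1
2. dequeue(): size=0
3. enqueue(1): size=1
4. enqueue(37): size=2
5. enqueue(73): size=3
6. dequeue(): size=2
7. dequeue(): size=1
8. enqueue(58): size=2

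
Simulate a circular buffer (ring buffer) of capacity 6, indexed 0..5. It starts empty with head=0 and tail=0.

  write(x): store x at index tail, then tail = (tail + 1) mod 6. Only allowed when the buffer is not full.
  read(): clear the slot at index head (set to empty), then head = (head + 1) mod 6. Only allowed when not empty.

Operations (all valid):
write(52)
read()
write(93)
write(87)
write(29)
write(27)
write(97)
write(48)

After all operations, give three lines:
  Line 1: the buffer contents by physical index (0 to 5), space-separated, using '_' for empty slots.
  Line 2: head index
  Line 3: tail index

Answer: 48 93 87 29 27 97
1
1

Derivation:
write(52): buf=[52 _ _ _ _ _], head=0, tail=1, size=1
read(): buf=[_ _ _ _ _ _], head=1, tail=1, size=0
write(93): buf=[_ 93 _ _ _ _], head=1, tail=2, size=1
write(87): buf=[_ 93 87 _ _ _], head=1, tail=3, size=2
write(29): buf=[_ 93 87 29 _ _], head=1, tail=4, size=3
write(27): buf=[_ 93 87 29 27 _], head=1, tail=5, size=4
write(97): buf=[_ 93 87 29 27 97], head=1, tail=0, size=5
write(48): buf=[48 93 87 29 27 97], head=1, tail=1, size=6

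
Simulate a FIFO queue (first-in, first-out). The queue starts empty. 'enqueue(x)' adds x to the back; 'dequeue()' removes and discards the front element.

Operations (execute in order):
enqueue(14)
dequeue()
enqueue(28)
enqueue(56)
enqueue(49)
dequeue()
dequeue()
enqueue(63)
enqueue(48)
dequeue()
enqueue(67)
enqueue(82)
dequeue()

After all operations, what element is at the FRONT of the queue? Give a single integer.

Answer: 48

Derivation:
enqueue(14): queue = [14]
dequeue(): queue = []
enqueue(28): queue = [28]
enqueue(56): queue = [28, 56]
enqueue(49): queue = [28, 56, 49]
dequeue(): queue = [56, 49]
dequeue(): queue = [49]
enqueue(63): queue = [49, 63]
enqueue(48): queue = [49, 63, 48]
dequeue(): queue = [63, 48]
enqueue(67): queue = [63, 48, 67]
enqueue(82): queue = [63, 48, 67, 82]
dequeue(): queue = [48, 67, 82]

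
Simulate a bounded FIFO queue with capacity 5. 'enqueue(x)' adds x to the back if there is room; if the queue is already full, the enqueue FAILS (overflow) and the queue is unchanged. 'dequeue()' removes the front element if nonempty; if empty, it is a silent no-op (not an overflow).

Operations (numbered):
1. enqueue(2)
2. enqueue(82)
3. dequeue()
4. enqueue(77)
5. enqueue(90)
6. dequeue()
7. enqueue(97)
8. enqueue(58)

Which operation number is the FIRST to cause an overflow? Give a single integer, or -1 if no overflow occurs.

1. enqueue(2): size=1
2. enqueue(82): size=2
3. dequeue(): size=1
4. enqueue(77): size=2
5. enqueue(90): size=3
6. dequeue(): size=2
7. enqueue(97): size=3
8. enqueue(58): size=4

Answer: -1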